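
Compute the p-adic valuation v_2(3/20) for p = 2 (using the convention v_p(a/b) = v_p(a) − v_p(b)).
v_2(3/20) = -2

Factor powers of 2 from the numerator and denominator of the reduced fraction: 3 = 2^0 · 3 and 20 = 2^2 · 5. Apply v_p(a/b) = v_p(a) − v_p(b): v_2(3/20) = 0 − 2 = -2.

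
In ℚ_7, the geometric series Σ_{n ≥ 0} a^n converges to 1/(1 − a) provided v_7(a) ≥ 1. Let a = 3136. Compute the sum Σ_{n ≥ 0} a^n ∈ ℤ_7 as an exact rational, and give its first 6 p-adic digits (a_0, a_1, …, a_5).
Σ a^n = 1/(1 − a) = -1/3135;  first 6 digits = (1, 0, 1, 2, 2, 4)

v_7(a) = 2 ≥ 1, so the series converges in ℤ_7 to 1/(1 − a) = 1/(1 − 3136) = -1/3135. Expand this rational in ℤ_7: compute digits iteratively via d_i = x_i mod 7, x_{i+1} = (x_i − d_i)/7. The first 6 digits are (1, 0, 1, 2, 2, 4).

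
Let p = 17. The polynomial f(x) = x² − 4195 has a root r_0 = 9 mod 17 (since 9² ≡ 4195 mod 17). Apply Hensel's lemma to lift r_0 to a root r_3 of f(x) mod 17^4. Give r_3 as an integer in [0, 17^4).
r_3 = 13082 (mod 83521)

Hensel's recurrence: r_{i+1} = r_i − f(r_i)·(f′(r_i))^{-1} mod 17^{i+2}, with f′(x) = 2x. Iterate:
  r_0 = 9 (mod 17)
  r_1 = 77 (mod 289)
  r_2 = 3256 (mod 4913)
  r_3 = 13082 (mod 83521)
Final: r_3 = 13082, and one checks f(r_3) ≡ 0 mod 17^4.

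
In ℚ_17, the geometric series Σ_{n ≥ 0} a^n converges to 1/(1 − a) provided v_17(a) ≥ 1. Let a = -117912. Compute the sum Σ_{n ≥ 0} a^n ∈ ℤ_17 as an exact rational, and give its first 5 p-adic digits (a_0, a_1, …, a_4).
Σ a^n = 1/(1 − a) = 1/117913;  first 5 digits = (1, 0, 0, 10, 15)

v_17(a) = 3 ≥ 1, so the series converges in ℤ_17 to 1/(1 − a) = 1/(1 − (-117912)) = 1/117913. Expand this rational in ℤ_17: compute digits iteratively via d_i = x_i mod 17, x_{i+1} = (x_i − d_i)/17. The first 5 digits are (1, 0, 0, 10, 15).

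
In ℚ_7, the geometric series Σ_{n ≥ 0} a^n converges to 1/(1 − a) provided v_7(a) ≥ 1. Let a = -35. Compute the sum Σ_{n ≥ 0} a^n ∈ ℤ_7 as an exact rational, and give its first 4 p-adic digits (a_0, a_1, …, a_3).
Σ a^n = 1/(1 − a) = 1/36;  first 4 digits = (1, 2, 3, 4)

v_7(a) = 1 ≥ 1, so the series converges in ℤ_7 to 1/(1 − a) = 1/(1 − (-35)) = 1/36. Expand this rational in ℤ_7: compute digits iteratively via d_i = x_i mod 7, x_{i+1} = (x_i − d_i)/7. The first 4 digits are (1, 2, 3, 4).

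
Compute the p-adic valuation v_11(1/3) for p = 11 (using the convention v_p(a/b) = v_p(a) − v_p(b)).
v_11(1/3) = 0

Factor powers of 11 from the numerator and denominator of the reduced fraction: 1 = 11^0 · 1 and 3 = 11^0 · 3. Apply v_p(a/b) = v_p(a) − v_p(b): v_11(1/3) = 0 − 0 = 0.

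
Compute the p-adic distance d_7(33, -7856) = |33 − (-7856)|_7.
d_7(33, -7856) = 1/343

Step 1 — x − y = 33 − (-7856) = 7889. Step 2 — v_7(7889) = 3 (factor: 7889 = (7^3 · 23); the sign does not affect v_p). Step 3 — |x − y|_7 = 7^{-3} = 1/343.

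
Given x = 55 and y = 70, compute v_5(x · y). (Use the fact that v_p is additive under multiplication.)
v_5(3850) = 2

v_p(x) = 1 (factor: 55 = 5^1 · 11); v_p(y) = 1 (factor: 70 = 5^1 · 14). Additivity: v_p(xy) = v_p(x) + v_p(y) = 1 + 1 = 2. (Direct check: xy = 3850 = 5^2 · (154).)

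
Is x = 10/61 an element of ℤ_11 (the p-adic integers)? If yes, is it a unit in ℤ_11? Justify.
x ∈ ℤ_11^× (unit); v_11(x) = 0

ℤ_11 = {x ∈ ℚ_11 : v_11(x) ≥ 0} and ℤ_11^× = {x ∈ ℤ_11 : v_11(x) = 0}. Here v_11(10/61) = v_11(num) − v_11(den) = 0; compare against these criteria.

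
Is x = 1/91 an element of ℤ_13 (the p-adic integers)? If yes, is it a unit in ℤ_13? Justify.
x ∉ ℤ_13 (v_13(x) = -1 < 0)

ℤ_13 = {x ∈ ℚ_13 : v_13(x) ≥ 0} and ℤ_13^× = {x ∈ ℤ_13 : v_13(x) = 0}. Here v_13(1/91) = v_13(num) − v_13(den) = -1; compare against these criteria.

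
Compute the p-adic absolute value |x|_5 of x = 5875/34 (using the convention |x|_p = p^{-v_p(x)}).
|5875/34|_5 = 1/125

Step 1 — compute v_5(x) by factoring powers of 5 out of the numerator and denominator: v_5(5875/34) = 3. Step 2 — apply |x|_p = p^{-v_p(x)} = 5^{-3} = 1/125.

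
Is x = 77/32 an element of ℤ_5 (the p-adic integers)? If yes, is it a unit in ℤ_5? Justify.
x ∈ ℤ_5^× (unit); v_5(x) = 0

ℤ_5 = {x ∈ ℚ_5 : v_5(x) ≥ 0} and ℤ_5^× = {x ∈ ℤ_5 : v_5(x) = 0}. Here v_5(77/32) = v_5(num) − v_5(den) = 0; compare against these criteria.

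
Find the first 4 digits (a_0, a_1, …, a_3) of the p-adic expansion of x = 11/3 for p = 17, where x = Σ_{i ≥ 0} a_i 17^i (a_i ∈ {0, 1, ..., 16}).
(a_0, …, a_3) = (15, 5, 11, 5)

v_17(11/3) = 0 (numerator and denominator both coprime to 17), so x ∈ ℤ_17^×. Compute digits iteratively via a_i = x_i mod 17, x_{i+1} = (x_i − a_i)/17, with x_0 = x:
  x_0 = 11/3;  a_0 = 15;  x_1 = (x_0 − 15)/17 = -2/3
  x_1 = -2/3;  a_1 = 5;  x_2 = (x_1 − 5)/17 = -1/3
  x_2 = -1/3;  a_2 = 11;  x_3 = (x_2 − 11)/17 = -2/3
  x_3 = -2/3;  a_3 = 5;  x_4 = (x_3 − 5)/17 = -1/3
Digits: (15, 5, 11, 5).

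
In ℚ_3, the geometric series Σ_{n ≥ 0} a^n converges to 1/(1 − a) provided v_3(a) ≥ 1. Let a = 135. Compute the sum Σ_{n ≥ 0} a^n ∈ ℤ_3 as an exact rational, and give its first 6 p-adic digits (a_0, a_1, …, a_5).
Σ a^n = 1/(1 − a) = -1/134;  first 6 digits = (1, 0, 0, 2, 1, 0)

v_3(a) = 3 ≥ 1, so the series converges in ℤ_3 to 1/(1 − a) = 1/(1 − 135) = -1/134. Expand this rational in ℤ_3: compute digits iteratively via d_i = x_i mod 3, x_{i+1} = (x_i − d_i)/3. The first 6 digits are (1, 0, 0, 2, 1, 0).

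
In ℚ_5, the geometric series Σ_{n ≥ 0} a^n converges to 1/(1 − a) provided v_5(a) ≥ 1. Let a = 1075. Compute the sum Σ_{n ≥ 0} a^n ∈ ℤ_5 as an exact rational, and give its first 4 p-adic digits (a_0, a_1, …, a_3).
Σ a^n = 1/(1 − a) = -1/1074;  first 4 digits = (1, 0, 3, 3)

v_5(a) = 2 ≥ 1, so the series converges in ℤ_5 to 1/(1 − a) = 1/(1 − 1075) = -1/1074. Expand this rational in ℤ_5: compute digits iteratively via d_i = x_i mod 5, x_{i+1} = (x_i − d_i)/5. The first 4 digits are (1, 0, 3, 3).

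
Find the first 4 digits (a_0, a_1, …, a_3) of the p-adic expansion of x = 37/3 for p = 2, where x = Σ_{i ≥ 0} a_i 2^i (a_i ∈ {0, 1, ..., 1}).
(a_0, …, a_3) = (1, 1, 1, 0)

v_2(37/3) = 0 (numerator and denominator both coprime to 2), so x ∈ ℤ_2^×. Compute digits iteratively via a_i = x_i mod 2, x_{i+1} = (x_i − a_i)/2, with x_0 = x:
  x_0 = 37/3;  a_0 = 1;  x_1 = (x_0 − 1)/2 = 17/3
  x_1 = 17/3;  a_1 = 1;  x_2 = (x_1 − 1)/2 = 7/3
  x_2 = 7/3;  a_2 = 1;  x_3 = (x_2 − 1)/2 = 2/3
  x_3 = 2/3;  a_3 = 0;  x_4 = (x_3 − 0)/2 = 1/3
Digits: (1, 1, 1, 0).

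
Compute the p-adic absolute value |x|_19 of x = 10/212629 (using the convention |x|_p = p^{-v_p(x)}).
|10/212629|_19 = 6859

Step 1 — compute v_19(x) by factoring powers of 19 out of the numerator and denominator: v_19(10/212629) = -3. Step 2 — apply |x|_p = p^{-v_p(x)} = 19^{3} = 6859.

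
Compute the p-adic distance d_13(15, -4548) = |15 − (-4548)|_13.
d_13(15, -4548) = 1/169

Step 1 — x − y = 15 − (-4548) = 4563. Step 2 — v_13(4563) = 2 (factor: 4563 = (13^2 · 27); the sign does not affect v_p). Step 3 — |x − y|_13 = 13^{-2} = 1/169.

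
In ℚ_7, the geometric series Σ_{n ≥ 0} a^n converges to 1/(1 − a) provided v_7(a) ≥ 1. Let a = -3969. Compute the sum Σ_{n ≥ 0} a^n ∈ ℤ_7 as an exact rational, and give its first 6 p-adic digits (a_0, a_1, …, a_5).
Σ a^n = 1/(1 − a) = 1/3970;  first 6 digits = (1, 0, 3, 2, 0, 6)

v_7(a) = 2 ≥ 1, so the series converges in ℤ_7 to 1/(1 − a) = 1/(1 − (-3969)) = 1/3970. Expand this rational in ℤ_7: compute digits iteratively via d_i = x_i mod 7, x_{i+1} = (x_i − d_i)/7. The first 6 digits are (1, 0, 3, 2, 0, 6).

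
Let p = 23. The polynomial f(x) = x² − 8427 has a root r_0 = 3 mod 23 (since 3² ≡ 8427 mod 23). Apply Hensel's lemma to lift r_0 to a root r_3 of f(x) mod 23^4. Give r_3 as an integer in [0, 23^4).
r_3 = 182324 (mod 279841)

Hensel's recurrence: r_{i+1} = r_i − f(r_i)·(f′(r_i))^{-1} mod 23^{i+2}, with f′(x) = 2x. Iterate:
  r_0 = 3 (mod 23)
  r_1 = 348 (mod 529)
  r_2 = 11986 (mod 12167)
  r_3 = 182324 (mod 279841)
Final: r_3 = 182324, and one checks f(r_3) ≡ 0 mod 23^4.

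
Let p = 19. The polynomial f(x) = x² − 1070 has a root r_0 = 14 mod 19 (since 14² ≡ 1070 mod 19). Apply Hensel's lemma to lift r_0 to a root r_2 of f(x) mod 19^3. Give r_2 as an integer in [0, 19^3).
r_2 = 1154 (mod 6859)

Hensel's recurrence: r_{i+1} = r_i − f(r_i)·(f′(r_i))^{-1} mod 19^{i+2}, with f′(x) = 2x. Iterate:
  r_0 = 14 (mod 19)
  r_1 = 71 (mod 361)
  r_2 = 1154 (mod 6859)
Final: r_2 = 1154, and one checks f(r_2) ≡ 0 mod 19^3.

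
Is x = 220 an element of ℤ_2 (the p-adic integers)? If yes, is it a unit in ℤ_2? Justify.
x ∈ ℤ_2 but not a unit; v_2(x) = 2 > 0

ℤ_2 = {x ∈ ℚ_2 : v_2(x) ≥ 0} and ℤ_2^× = {x ∈ ℤ_2 : v_2(x) = 0}. Here v_2(220) = v_2(num) − v_2(den) = 2; compare against these criteria.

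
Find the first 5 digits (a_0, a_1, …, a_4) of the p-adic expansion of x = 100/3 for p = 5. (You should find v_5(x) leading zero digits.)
(a_0, …, a_4) = (0, 0, 3, 3, 1)

v_5(100/3) = 2, so a_0 = ... = a_1 = 0. Factor out: x = 5^2 · u with u = 4/3 a unit in ℤ_5. Expand u iteratively via a_{v+i} = u_i mod 5, u_{i+1} = (u_i − a_{v+i})/5:
  u_0 = 4/3;  a_2 = 3;  u_1 = (u_0 − 3)/5 = -1/3
  u_1 = -1/3;  a_3 = 3;  u_2 = (u_1 − 3)/5 = -2/3
  u_2 = -2/3;  a_4 = 1;  u_3 = (u_2 − 1)/5 = -1/3
Digits: (0, 0, 3, 3, 1).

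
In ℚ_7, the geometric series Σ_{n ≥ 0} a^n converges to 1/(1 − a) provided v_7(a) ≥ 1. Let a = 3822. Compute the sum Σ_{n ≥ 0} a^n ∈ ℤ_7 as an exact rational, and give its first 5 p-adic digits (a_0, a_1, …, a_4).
Σ a^n = 1/(1 − a) = -1/3821;  first 5 digits = (1, 0, 1, 4, 2)

v_7(a) = 2 ≥ 1, so the series converges in ℤ_7 to 1/(1 − a) = 1/(1 − 3822) = -1/3821. Expand this rational in ℤ_7: compute digits iteratively via d_i = x_i mod 7, x_{i+1} = (x_i − d_i)/7. The first 5 digits are (1, 0, 1, 4, 2).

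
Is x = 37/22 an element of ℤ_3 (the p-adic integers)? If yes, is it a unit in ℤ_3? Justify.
x ∈ ℤ_3^× (unit); v_3(x) = 0

ℤ_3 = {x ∈ ℚ_3 : v_3(x) ≥ 0} and ℤ_3^× = {x ∈ ℤ_3 : v_3(x) = 0}. Here v_3(37/22) = v_3(num) − v_3(den) = 0; compare against these criteria.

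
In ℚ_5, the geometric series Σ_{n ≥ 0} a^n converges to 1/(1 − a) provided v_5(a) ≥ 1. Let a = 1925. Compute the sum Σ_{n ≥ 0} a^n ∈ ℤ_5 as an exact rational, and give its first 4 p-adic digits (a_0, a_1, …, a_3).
Σ a^n = 1/(1 − a) = -1/1924;  first 4 digits = (1, 0, 2, 0)

v_5(a) = 2 ≥ 1, so the series converges in ℤ_5 to 1/(1 − a) = 1/(1 − 1925) = -1/1924. Expand this rational in ℤ_5: compute digits iteratively via d_i = x_i mod 5, x_{i+1} = (x_i − d_i)/5. The first 4 digits are (1, 0, 2, 0).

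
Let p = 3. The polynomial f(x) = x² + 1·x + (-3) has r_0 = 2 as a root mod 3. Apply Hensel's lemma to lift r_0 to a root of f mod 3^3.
r_2 = 5 (mod 27)

Hensel: r_{i+1} = r_i − f(r_i)·(f′(r_i))^{-1} mod 3^{i+2}, f′(x) = 2x + 1. Iterate:
  r_0 = 2 (mod 3)
  r_1 = 5 (mod 9)
  r_2 = 5 (mod 27)
Final: r = 5 satisfies f(r) ≡ 0 mod 3^3.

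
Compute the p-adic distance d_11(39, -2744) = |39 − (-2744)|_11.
d_11(39, -2744) = 1/121

Step 1 — x − y = 39 − (-2744) = 2783. Step 2 — v_11(2783) = 2 (factor: 2783 = (11^2 · 23); the sign does not affect v_p). Step 3 — |x − y|_11 = 11^{-2} = 1/121.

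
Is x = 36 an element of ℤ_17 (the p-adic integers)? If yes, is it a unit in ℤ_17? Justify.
x ∈ ℤ_17^× (unit); v_17(x) = 0

ℤ_17 = {x ∈ ℚ_17 : v_17(x) ≥ 0} and ℤ_17^× = {x ∈ ℤ_17 : v_17(x) = 0}. Here v_17(36) = v_17(num) − v_17(den) = 0; compare against these criteria.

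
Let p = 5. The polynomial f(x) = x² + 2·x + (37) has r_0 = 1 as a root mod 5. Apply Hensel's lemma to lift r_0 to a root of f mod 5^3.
r_2 = 91 (mod 125)

Hensel: r_{i+1} = r_i − f(r_i)·(f′(r_i))^{-1} mod 5^{i+2}, f′(x) = 2x + 2. Iterate:
  r_0 = 1 (mod 5)
  r_1 = 16 (mod 25)
  r_2 = 91 (mod 125)
Final: r = 91 satisfies f(r) ≡ 0 mod 5^3.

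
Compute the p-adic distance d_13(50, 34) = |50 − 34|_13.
d_13(50, 34) = 1

Step 1 — x − y = 50 − 34 = 16. Step 2 — v_13(16) = 0 (factor: 16 = (13^0 · 16); the sign does not affect v_p). Step 3 — |x − y|_13 = 13^{0} = 1.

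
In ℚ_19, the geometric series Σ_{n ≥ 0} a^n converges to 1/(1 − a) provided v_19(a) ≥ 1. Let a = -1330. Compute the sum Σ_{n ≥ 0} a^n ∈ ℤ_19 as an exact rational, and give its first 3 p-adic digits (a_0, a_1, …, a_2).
Σ a^n = 1/(1 − a) = 1/1331;  first 3 digits = (1, 6, 13)

v_19(a) = 1 ≥ 1, so the series converges in ℤ_19 to 1/(1 − a) = 1/(1 − (-1330)) = 1/1331. Expand this rational in ℤ_19: compute digits iteratively via d_i = x_i mod 19, x_{i+1} = (x_i − d_i)/19. The first 3 digits are (1, 6, 13).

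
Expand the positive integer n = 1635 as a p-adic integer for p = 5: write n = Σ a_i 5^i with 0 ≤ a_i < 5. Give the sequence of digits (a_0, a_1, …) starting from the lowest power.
(a_0, a_1, …) = (0, 2, 0, 3, 2)

Repeated division by 5 gives the digits low-to-high: 1635 = 2·5^1 + 3·5^3 + 2·5^4. Digit sequence: (0, 2, 0, 3, 2).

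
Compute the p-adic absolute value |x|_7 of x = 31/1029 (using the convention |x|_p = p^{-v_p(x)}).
|31/1029|_7 = 343

Step 1 — compute v_7(x) by factoring powers of 7 out of the numerator and denominator: v_7(31/1029) = -3. Step 2 — apply |x|_p = p^{-v_p(x)} = 7^{3} = 343.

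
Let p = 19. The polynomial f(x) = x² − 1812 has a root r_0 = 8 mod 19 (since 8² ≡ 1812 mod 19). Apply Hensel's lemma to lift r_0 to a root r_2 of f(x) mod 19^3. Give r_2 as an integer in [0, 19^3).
r_2 = 6525 (mod 6859)

Hensel's recurrence: r_{i+1} = r_i − f(r_i)·(f′(r_i))^{-1} mod 19^{i+2}, with f′(x) = 2x. Iterate:
  r_0 = 8 (mod 19)
  r_1 = 27 (mod 361)
  r_2 = 6525 (mod 6859)
Final: r_2 = 6525, and one checks f(r_2) ≡ 0 mod 19^3.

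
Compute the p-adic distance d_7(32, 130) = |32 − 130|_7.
d_7(32, 130) = 1/49

Step 1 — x − y = 32 − 130 = -98. Step 2 — v_7(-98) = 2 (factor: -98 = −(7^2 · 2); the sign does not affect v_p). Step 3 — |x − y|_7 = 7^{-2} = 1/49.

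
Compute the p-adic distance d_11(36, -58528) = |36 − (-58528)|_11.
d_11(36, -58528) = 1/14641

Step 1 — x − y = 36 − (-58528) = 58564. Step 2 — v_11(58564) = 4 (factor: 58564 = (11^4 · 4); the sign does not affect v_p). Step 3 — |x − y|_11 = 11^{-4} = 1/14641.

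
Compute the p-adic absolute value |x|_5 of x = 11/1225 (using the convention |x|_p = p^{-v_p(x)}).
|11/1225|_5 = 25

Step 1 — compute v_5(x) by factoring powers of 5 out of the numerator and denominator: v_5(11/1225) = -2. Step 2 — apply |x|_p = p^{-v_p(x)} = 5^{2} = 25.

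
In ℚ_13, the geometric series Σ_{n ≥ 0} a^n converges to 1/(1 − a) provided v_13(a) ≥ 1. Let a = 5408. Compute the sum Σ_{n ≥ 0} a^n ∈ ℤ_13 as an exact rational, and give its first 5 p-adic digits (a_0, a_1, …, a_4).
Σ a^n = 1/(1 − a) = -1/5407;  first 5 digits = (1, 0, 6, 2, 10)

v_13(a) = 2 ≥ 1, so the series converges in ℤ_13 to 1/(1 − a) = 1/(1 − 5408) = -1/5407. Expand this rational in ℤ_13: compute digits iteratively via d_i = x_i mod 13, x_{i+1} = (x_i − d_i)/13. The first 5 digits are (1, 0, 6, 2, 10).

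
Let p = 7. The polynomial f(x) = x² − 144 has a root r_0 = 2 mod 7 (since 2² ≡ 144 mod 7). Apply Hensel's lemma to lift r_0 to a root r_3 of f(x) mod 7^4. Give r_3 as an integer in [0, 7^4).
r_3 = 2389 (mod 2401)

Hensel's recurrence: r_{i+1} = r_i − f(r_i)·(f′(r_i))^{-1} mod 7^{i+2}, with f′(x) = 2x. Iterate:
  r_0 = 2 (mod 7)
  r_1 = 37 (mod 49)
  r_2 = 331 (mod 343)
  r_3 = 2389 (mod 2401)
Final: r_3 = 2389, and one checks f(r_3) ≡ 0 mod 7^4.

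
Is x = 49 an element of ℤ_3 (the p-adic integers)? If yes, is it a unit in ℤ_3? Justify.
x ∈ ℤ_3^× (unit); v_3(x) = 0

ℤ_3 = {x ∈ ℚ_3 : v_3(x) ≥ 0} and ℤ_3^× = {x ∈ ℤ_3 : v_3(x) = 0}. Here v_3(49) = v_3(num) − v_3(den) = 0; compare against these criteria.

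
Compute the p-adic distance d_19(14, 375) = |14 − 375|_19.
d_19(14, 375) = 1/361

Step 1 — x − y = 14 − 375 = -361. Step 2 — v_19(-361) = 2 (factor: -361 = −(19^2 · 1); the sign does not affect v_p). Step 3 — |x − y|_19 = 19^{-2} = 1/361.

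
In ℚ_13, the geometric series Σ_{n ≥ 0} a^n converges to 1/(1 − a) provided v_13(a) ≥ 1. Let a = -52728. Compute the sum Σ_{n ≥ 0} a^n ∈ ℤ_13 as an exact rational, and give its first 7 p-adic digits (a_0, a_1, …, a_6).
Σ a^n = 1/(1 − a) = 1/52729;  first 7 digits = (1, 0, 0, 2, 11, 12, 3)

v_13(a) = 3 ≥ 1, so the series converges in ℤ_13 to 1/(1 − a) = 1/(1 − (-52728)) = 1/52729. Expand this rational in ℤ_13: compute digits iteratively via d_i = x_i mod 13, x_{i+1} = (x_i − d_i)/13. The first 7 digits are (1, 0, 0, 2, 11, 12, 3).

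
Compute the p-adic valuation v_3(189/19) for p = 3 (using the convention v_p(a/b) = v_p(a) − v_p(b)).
v_3(189/19) = 3

Factor powers of 3 from the numerator and denominator of the reduced fraction: 189 = 3^3 · 7 and 19 = 3^0 · 19. Apply v_p(a/b) = v_p(a) − v_p(b): v_3(189/19) = 3 − 0 = 3.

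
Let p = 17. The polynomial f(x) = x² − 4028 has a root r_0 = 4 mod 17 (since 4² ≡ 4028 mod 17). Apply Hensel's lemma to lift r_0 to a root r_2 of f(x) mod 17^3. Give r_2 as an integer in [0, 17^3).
r_2 = 2384 (mod 4913)

Hensel's recurrence: r_{i+1} = r_i − f(r_i)·(f′(r_i))^{-1} mod 17^{i+2}, with f′(x) = 2x. Iterate:
  r_0 = 4 (mod 17)
  r_1 = 72 (mod 289)
  r_2 = 2384 (mod 4913)
Final: r_2 = 2384, and one checks f(r_2) ≡ 0 mod 17^3.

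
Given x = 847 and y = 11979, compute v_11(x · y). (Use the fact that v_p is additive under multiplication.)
v_11(10146213) = 5

v_p(x) = 2 (factor: 847 = 11^2 · 7); v_p(y) = 3 (factor: 11979 = 11^3 · 9). Additivity: v_p(xy) = v_p(x) + v_p(y) = 2 + 3 = 5. (Direct check: xy = 10146213 = 11^5 · (63).)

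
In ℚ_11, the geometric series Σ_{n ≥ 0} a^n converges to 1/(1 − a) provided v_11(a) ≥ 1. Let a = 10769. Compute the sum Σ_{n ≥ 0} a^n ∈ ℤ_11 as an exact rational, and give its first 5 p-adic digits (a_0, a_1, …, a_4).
Σ a^n = 1/(1 − a) = -1/10768;  first 5 digits = (1, 0, 1, 8, 1)

v_11(a) = 2 ≥ 1, so the series converges in ℤ_11 to 1/(1 − a) = 1/(1 − 10769) = -1/10768. Expand this rational in ℤ_11: compute digits iteratively via d_i = x_i mod 11, x_{i+1} = (x_i − d_i)/11. The first 5 digits are (1, 0, 1, 8, 1).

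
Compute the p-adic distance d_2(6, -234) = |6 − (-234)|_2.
d_2(6, -234) = 1/16

Step 1 — x − y = 6 − (-234) = 240. Step 2 — v_2(240) = 4 (factor: 240 = (2^4 · 15); the sign does not affect v_p). Step 3 — |x − y|_2 = 2^{-4} = 1/16.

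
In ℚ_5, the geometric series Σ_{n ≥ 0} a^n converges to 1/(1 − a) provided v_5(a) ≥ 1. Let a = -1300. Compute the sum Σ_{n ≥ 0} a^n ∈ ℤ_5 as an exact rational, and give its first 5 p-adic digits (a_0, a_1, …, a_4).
Σ a^n = 1/(1 − a) = 1/1301;  first 5 digits = (1, 0, 3, 4, 1)

v_5(a) = 2 ≥ 1, so the series converges in ℤ_5 to 1/(1 − a) = 1/(1 − (-1300)) = 1/1301. Expand this rational in ℤ_5: compute digits iteratively via d_i = x_i mod 5, x_{i+1} = (x_i − d_i)/5. The first 5 digits are (1, 0, 3, 4, 1).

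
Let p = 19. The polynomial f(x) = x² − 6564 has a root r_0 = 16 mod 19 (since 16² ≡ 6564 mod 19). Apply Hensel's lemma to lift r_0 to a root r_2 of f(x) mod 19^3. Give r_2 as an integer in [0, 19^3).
r_2 = 3778 (mod 6859)

Hensel's recurrence: r_{i+1} = r_i − f(r_i)·(f′(r_i))^{-1} mod 19^{i+2}, with f′(x) = 2x. Iterate:
  r_0 = 16 (mod 19)
  r_1 = 168 (mod 361)
  r_2 = 3778 (mod 6859)
Final: r_2 = 3778, and one checks f(r_2) ≡ 0 mod 19^3.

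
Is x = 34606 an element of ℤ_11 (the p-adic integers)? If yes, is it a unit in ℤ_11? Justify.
x ∈ ℤ_11 but not a unit; v_11(x) = 3 > 0

ℤ_11 = {x ∈ ℚ_11 : v_11(x) ≥ 0} and ℤ_11^× = {x ∈ ℤ_11 : v_11(x) = 0}. Here v_11(34606) = v_11(num) − v_11(den) = 3; compare against these criteria.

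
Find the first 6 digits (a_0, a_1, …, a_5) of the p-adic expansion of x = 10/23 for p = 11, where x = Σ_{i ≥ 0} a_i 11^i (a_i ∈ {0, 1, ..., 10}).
(a_0, …, a_5) = (10, 2, 5, 0, 10, 1)

v_11(10/23) = 0 (numerator and denominator both coprime to 11), so x ∈ ℤ_11^×. Compute digits iteratively via a_i = x_i mod 11, x_{i+1} = (x_i − a_i)/11, with x_0 = x:
  x_0 = 10/23;  a_0 = 10;  x_1 = (x_0 − 10)/11 = -20/23
  x_1 = -20/23;  a_1 = 2;  x_2 = (x_1 − 2)/11 = -6/23
  x_2 = -6/23;  a_2 = 5;  x_3 = (x_2 − 5)/11 = -11/23
  x_3 = -11/23;  a_3 = 0;  x_4 = (x_3 − 0)/11 = -1/23
  x_4 = -1/23;  a_4 = 10;  x_5 = (x_4 − 10)/11 = -21/23
  x_5 = -21/23;  a_5 = 1;  x_6 = (x_5 − 1)/11 = -4/23
Digits: (10, 2, 5, 0, 10, 1).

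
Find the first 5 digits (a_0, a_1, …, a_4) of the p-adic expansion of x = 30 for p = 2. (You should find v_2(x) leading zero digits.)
(a_0, …, a_4) = (0, 1, 1, 1, 1)

v_2(30) = 1, so a_0 = ... = a_0 = 0. Factor out: x = 2^1 · u with u = 15 a unit in ℤ_2. Expand u iteratively via a_{v+i} = u_i mod 2, u_{i+1} = (u_i − a_{v+i})/2:
  u_0 = 15;  a_1 = 1;  u_1 = (u_0 − 1)/2 = 7
  u_1 = 7;  a_2 = 1;  u_2 = (u_1 − 1)/2 = 3
  u_2 = 3;  a_3 = 1;  u_3 = (u_2 − 1)/2 = 1
  u_3 = 1;  a_4 = 1;  u_4 = (u_3 − 1)/2 = 0
Digits: (0, 1, 1, 1, 1).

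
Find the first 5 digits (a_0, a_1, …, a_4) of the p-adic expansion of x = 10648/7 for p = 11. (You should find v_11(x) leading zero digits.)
(a_0, …, a_4) = (0, 0, 0, 9, 4)

v_11(10648/7) = 3, so a_0 = ... = a_2 = 0. Factor out: x = 11^3 · u with u = 8/7 a unit in ℤ_11. Expand u iteratively via a_{v+i} = u_i mod 11, u_{i+1} = (u_i − a_{v+i})/11:
  u_0 = 8/7;  a_3 = 9;  u_1 = (u_0 − 9)/11 = -5/7
  u_1 = -5/7;  a_4 = 4;  u_2 = (u_1 − 4)/11 = -3/7
Digits: (0, 0, 0, 9, 4).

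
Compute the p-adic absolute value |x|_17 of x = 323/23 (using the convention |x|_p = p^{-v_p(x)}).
|323/23|_17 = 1/17

Step 1 — compute v_17(x) by factoring powers of 17 out of the numerator and denominator: v_17(323/23) = 1. Step 2 — apply |x|_p = p^{-v_p(x)} = 17^{-1} = 1/17.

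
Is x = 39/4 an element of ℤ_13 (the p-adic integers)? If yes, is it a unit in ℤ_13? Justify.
x ∈ ℤ_13 but not a unit; v_13(x) = 1 > 0

ℤ_13 = {x ∈ ℚ_13 : v_13(x) ≥ 0} and ℤ_13^× = {x ∈ ℤ_13 : v_13(x) = 0}. Here v_13(39/4) = v_13(num) − v_13(den) = 1; compare against these criteria.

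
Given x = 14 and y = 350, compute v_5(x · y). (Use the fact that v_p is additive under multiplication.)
v_5(4900) = 2

v_p(x) = 0 (factor: 14 = 5^0 · 14); v_p(y) = 2 (factor: 350 = 5^2 · 14). Additivity: v_p(xy) = v_p(x) + v_p(y) = 0 + 2 = 2. (Direct check: xy = 4900 = 5^2 · (196).)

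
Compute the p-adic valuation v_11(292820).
v_11(292820) = 4

v_11(n) is the largest exponent k such that 11^k divides n. Factor out: 292820 = 11^4 · 20. (Sign doesn't affect v_p.) So v_11(292820) = 4.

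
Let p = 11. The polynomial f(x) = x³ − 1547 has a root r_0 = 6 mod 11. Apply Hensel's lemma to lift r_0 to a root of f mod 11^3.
r_2 = 6 (mod 1331)

Hensel: r_{i+1} = r_i − f(r_i)/f′(r_i) mod 11^{i+2}, where f′(x) = 3x². Iterate:
  r_0 = 6 (mod 11)
  r_1 = 6 (mod 121)
  r_2 = 6 (mod 1331)
Final: r = 6 with f(r) ≡ 0 mod 11^3.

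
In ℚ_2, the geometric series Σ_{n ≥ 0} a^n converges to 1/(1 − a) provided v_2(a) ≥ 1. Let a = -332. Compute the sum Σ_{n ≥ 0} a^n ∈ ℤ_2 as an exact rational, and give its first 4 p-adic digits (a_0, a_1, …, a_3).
Σ a^n = 1/(1 − a) = 1/333;  first 4 digits = (1, 0, 1, 0)

v_2(a) = 2 ≥ 1, so the series converges in ℤ_2 to 1/(1 − a) = 1/(1 − (-332)) = 1/333. Expand this rational in ℤ_2: compute digits iteratively via d_i = x_i mod 2, x_{i+1} = (x_i − d_i)/2. The first 4 digits are (1, 0, 1, 0).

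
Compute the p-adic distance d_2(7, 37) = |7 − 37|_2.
d_2(7, 37) = 1/2

Step 1 — x − y = 7 − 37 = -30. Step 2 — v_2(-30) = 1 (factor: -30 = −(2^1 · 15); the sign does not affect v_p). Step 3 — |x − y|_2 = 2^{-1} = 1/2.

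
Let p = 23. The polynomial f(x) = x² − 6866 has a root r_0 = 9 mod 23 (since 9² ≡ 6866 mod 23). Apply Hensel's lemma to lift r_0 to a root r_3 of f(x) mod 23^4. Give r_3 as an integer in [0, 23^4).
r_3 = 253630 (mod 279841)

Hensel's recurrence: r_{i+1} = r_i − f(r_i)·(f′(r_i))^{-1} mod 23^{i+2}, with f′(x) = 2x. Iterate:
  r_0 = 9 (mod 23)
  r_1 = 239 (mod 529)
  r_2 = 10290 (mod 12167)
  r_3 = 253630 (mod 279841)
Final: r_3 = 253630, and one checks f(r_3) ≡ 0 mod 23^4.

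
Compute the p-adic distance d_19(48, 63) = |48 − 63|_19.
d_19(48, 63) = 1

Step 1 — x − y = 48 − 63 = -15. Step 2 — v_19(-15) = 0 (factor: -15 = −(19^0 · 15); the sign does not affect v_p). Step 3 — |x − y|_19 = 19^{0} = 1.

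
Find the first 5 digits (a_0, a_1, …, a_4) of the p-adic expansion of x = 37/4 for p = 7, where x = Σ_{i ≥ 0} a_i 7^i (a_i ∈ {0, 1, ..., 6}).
(a_0, …, a_4) = (4, 6, 1, 5, 1)

v_7(37/4) = 0 (numerator and denominator both coprime to 7), so x ∈ ℤ_7^×. Compute digits iteratively via a_i = x_i mod 7, x_{i+1} = (x_i − a_i)/7, with x_0 = x:
  x_0 = 37/4;  a_0 = 4;  x_1 = (x_0 − 4)/7 = 3/4
  x_1 = 3/4;  a_1 = 6;  x_2 = (x_1 − 6)/7 = -3/4
  x_2 = -3/4;  a_2 = 1;  x_3 = (x_2 − 1)/7 = -1/4
  x_3 = -1/4;  a_3 = 5;  x_4 = (x_3 − 5)/7 = -3/4
  x_4 = -3/4;  a_4 = 1;  x_5 = (x_4 − 1)/7 = -1/4
Digits: (4, 6, 1, 5, 1).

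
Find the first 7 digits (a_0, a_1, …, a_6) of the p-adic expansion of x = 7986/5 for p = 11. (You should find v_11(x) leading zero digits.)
(a_0, …, a_6) = (0, 0, 0, 10, 8, 8, 8)

v_11(7986/5) = 3, so a_0 = ... = a_2 = 0. Factor out: x = 11^3 · u with u = 6/5 a unit in ℤ_11. Expand u iteratively via a_{v+i} = u_i mod 11, u_{i+1} = (u_i − a_{v+i})/11:
  u_0 = 6/5;  a_3 = 10;  u_1 = (u_0 − 10)/11 = -4/5
  u_1 = -4/5;  a_4 = 8;  u_2 = (u_1 − 8)/11 = -4/5
  u_2 = -4/5;  a_5 = 8;  u_3 = (u_2 − 8)/11 = -4/5
  u_3 = -4/5;  a_6 = 8;  u_4 = (u_3 − 8)/11 = -4/5
Digits: (0, 0, 0, 10, 8, 8, 8).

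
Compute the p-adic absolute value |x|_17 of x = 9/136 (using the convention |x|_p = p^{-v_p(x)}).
|9/136|_17 = 17

Step 1 — compute v_17(x) by factoring powers of 17 out of the numerator and denominator: v_17(9/136) = -1. Step 2 — apply |x|_p = p^{-v_p(x)} = 17^{1} = 17.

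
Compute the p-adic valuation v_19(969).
v_19(969) = 1

v_19(n) is the largest exponent k such that 19^k divides n. Factor out: 969 = 19^1 · 51. (Sign doesn't affect v_p.) So v_19(969) = 1.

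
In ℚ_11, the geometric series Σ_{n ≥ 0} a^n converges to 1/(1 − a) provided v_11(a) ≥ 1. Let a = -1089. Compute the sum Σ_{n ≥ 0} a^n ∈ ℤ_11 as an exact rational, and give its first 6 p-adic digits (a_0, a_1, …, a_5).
Σ a^n = 1/(1 − a) = 1/1090;  first 6 digits = (1, 0, 2, 10, 3, 7)

v_11(a) = 2 ≥ 1, so the series converges in ℤ_11 to 1/(1 − a) = 1/(1 − (-1089)) = 1/1090. Expand this rational in ℤ_11: compute digits iteratively via d_i = x_i mod 11, x_{i+1} = (x_i − d_i)/11. The first 6 digits are (1, 0, 2, 10, 3, 7).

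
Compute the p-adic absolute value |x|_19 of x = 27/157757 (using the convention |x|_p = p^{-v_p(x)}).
|27/157757|_19 = 6859

Step 1 — compute v_19(x) by factoring powers of 19 out of the numerator and denominator: v_19(27/157757) = -3. Step 2 — apply |x|_p = p^{-v_p(x)} = 19^{3} = 6859.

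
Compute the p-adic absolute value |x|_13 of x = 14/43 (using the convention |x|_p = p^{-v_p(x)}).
|14/43|_13 = 1

Step 1 — compute v_13(x) by factoring powers of 13 out of the numerator and denominator: v_13(14/43) = 0. Step 2 — apply |x|_p = p^{-v_p(x)} = 13^{0} = 1.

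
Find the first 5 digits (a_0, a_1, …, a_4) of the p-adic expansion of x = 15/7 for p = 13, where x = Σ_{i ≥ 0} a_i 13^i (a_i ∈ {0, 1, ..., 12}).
(a_0, …, a_4) = (4, 11, 1, 11, 1)

v_13(15/7) = 0 (numerator and denominator both coprime to 13), so x ∈ ℤ_13^×. Compute digits iteratively via a_i = x_i mod 13, x_{i+1} = (x_i − a_i)/13, with x_0 = x:
  x_0 = 15/7;  a_0 = 4;  x_1 = (x_0 − 4)/13 = -1/7
  x_1 = -1/7;  a_1 = 11;  x_2 = (x_1 − 11)/13 = -6/7
  x_2 = -6/7;  a_2 = 1;  x_3 = (x_2 − 1)/13 = -1/7
  x_3 = -1/7;  a_3 = 11;  x_4 = (x_3 − 11)/13 = -6/7
  x_4 = -6/7;  a_4 = 1;  x_5 = (x_4 − 1)/13 = -1/7
Digits: (4, 11, 1, 11, 1).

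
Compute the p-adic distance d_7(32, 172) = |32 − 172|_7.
d_7(32, 172) = 1/7

Step 1 — x − y = 32 − 172 = -140. Step 2 — v_7(-140) = 1 (factor: -140 = −(7^1 · 20); the sign does not affect v_p). Step 3 — |x − y|_7 = 7^{-1} = 1/7.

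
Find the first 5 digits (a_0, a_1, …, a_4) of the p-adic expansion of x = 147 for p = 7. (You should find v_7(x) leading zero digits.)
(a_0, …, a_4) = (0, 0, 3, 0, 0)

v_7(147) = 2, so a_0 = ... = a_1 = 0. Factor out: x = 7^2 · u with u = 3 a unit in ℤ_7. Expand u iteratively via a_{v+i} = u_i mod 7, u_{i+1} = (u_i − a_{v+i})/7:
  u_0 = 3;  a_2 = 3;  u_1 = (u_0 − 3)/7 = 0
  u_1 = 0;  a_3 = 0;  u_2 = (u_1 − 0)/7 = 0
  u_2 = 0;  a_4 = 0;  u_3 = (u_2 − 0)/7 = 0
Digits: (0, 0, 3, 0, 0).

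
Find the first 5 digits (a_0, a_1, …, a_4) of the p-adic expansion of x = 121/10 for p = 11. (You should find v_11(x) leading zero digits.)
(a_0, …, a_4) = (0, 0, 10, 9, 9)

v_11(121/10) = 2, so a_0 = ... = a_1 = 0. Factor out: x = 11^2 · u with u = 1/10 a unit in ℤ_11. Expand u iteratively via a_{v+i} = u_i mod 11, u_{i+1} = (u_i − a_{v+i})/11:
  u_0 = 1/10;  a_2 = 10;  u_1 = (u_0 − 10)/11 = -9/10
  u_1 = -9/10;  a_3 = 9;  u_2 = (u_1 − 9)/11 = -9/10
  u_2 = -9/10;  a_4 = 9;  u_3 = (u_2 − 9)/11 = -9/10
Digits: (0, 0, 10, 9, 9).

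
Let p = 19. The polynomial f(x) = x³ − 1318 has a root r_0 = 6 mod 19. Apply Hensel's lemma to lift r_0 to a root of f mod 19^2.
r_1 = 63 (mod 361)

Hensel: r_{i+1} = r_i − f(r_i)/f′(r_i) mod 19^{i+2}, where f′(x) = 3x². Iterate:
  r_0 = 6 (mod 19)
  r_1 = 63 (mod 361)
Final: r = 63 with f(r) ≡ 0 mod 19^2.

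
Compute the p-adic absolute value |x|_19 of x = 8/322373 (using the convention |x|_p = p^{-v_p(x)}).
|8/322373|_19 = 6859

Step 1 — compute v_19(x) by factoring powers of 19 out of the numerator and denominator: v_19(8/322373) = -3. Step 2 — apply |x|_p = p^{-v_p(x)} = 19^{3} = 6859.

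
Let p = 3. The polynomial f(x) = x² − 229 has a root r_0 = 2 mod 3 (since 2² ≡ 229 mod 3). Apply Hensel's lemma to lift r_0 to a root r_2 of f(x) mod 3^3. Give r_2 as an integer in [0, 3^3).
r_2 = 11 (mod 27)

Hensel's recurrence: r_{i+1} = r_i − f(r_i)·(f′(r_i))^{-1} mod 3^{i+2}, with f′(x) = 2x. Iterate:
  r_0 = 2 (mod 3)
  r_1 = 2 (mod 9)
  r_2 = 11 (mod 27)
Final: r_2 = 11, and one checks f(r_2) ≡ 0 mod 3^3.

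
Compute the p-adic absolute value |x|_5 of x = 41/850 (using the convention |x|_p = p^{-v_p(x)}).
|41/850|_5 = 25

Step 1 — compute v_5(x) by factoring powers of 5 out of the numerator and denominator: v_5(41/850) = -2. Step 2 — apply |x|_p = p^{-v_p(x)} = 5^{2} = 25.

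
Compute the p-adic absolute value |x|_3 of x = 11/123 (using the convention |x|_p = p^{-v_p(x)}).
|11/123|_3 = 3

Step 1 — compute v_3(x) by factoring powers of 3 out of the numerator and denominator: v_3(11/123) = -1. Step 2 — apply |x|_p = p^{-v_p(x)} = 3^{1} = 3.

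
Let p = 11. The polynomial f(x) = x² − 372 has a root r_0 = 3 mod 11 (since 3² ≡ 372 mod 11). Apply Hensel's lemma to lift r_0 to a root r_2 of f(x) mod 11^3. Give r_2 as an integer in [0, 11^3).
r_2 = 729 (mod 1331)

Hensel's recurrence: r_{i+1} = r_i − f(r_i)·(f′(r_i))^{-1} mod 11^{i+2}, with f′(x) = 2x. Iterate:
  r_0 = 3 (mod 11)
  r_1 = 3 (mod 121)
  r_2 = 729 (mod 1331)
Final: r_2 = 729, and one checks f(r_2) ≡ 0 mod 11^3.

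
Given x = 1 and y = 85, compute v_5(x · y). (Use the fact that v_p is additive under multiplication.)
v_5(85) = 1

v_p(x) = 0 (factor: 1 = 5^0 · 1); v_p(y) = 1 (factor: 85 = 5^1 · 17). Additivity: v_p(xy) = v_p(x) + v_p(y) = 0 + 1 = 1. (Direct check: xy = 85 = 5^1 · (17).)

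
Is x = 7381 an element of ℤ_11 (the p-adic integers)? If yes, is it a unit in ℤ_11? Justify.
x ∈ ℤ_11 but not a unit; v_11(x) = 2 > 0

ℤ_11 = {x ∈ ℚ_11 : v_11(x) ≥ 0} and ℤ_11^× = {x ∈ ℤ_11 : v_11(x) = 0}. Here v_11(7381) = v_11(num) − v_11(den) = 2; compare against these criteria.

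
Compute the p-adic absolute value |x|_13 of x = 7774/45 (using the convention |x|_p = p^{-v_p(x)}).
|7774/45|_13 = 1/169

Step 1 — compute v_13(x) by factoring powers of 13 out of the numerator and denominator: v_13(7774/45) = 2. Step 2 — apply |x|_p = p^{-v_p(x)} = 13^{-2} = 1/169.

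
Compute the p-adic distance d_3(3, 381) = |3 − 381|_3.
d_3(3, 381) = 1/27

Step 1 — x − y = 3 − 381 = -378. Step 2 — v_3(-378) = 3 (factor: -378 = −(3^3 · 14); the sign does not affect v_p). Step 3 — |x − y|_3 = 3^{-3} = 1/27.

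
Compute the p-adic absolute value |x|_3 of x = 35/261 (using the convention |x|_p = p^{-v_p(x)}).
|35/261|_3 = 9

Step 1 — compute v_3(x) by factoring powers of 3 out of the numerator and denominator: v_3(35/261) = -2. Step 2 — apply |x|_p = p^{-v_p(x)} = 3^{2} = 9.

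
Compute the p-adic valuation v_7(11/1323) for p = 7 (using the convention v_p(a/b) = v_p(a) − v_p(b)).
v_7(11/1323) = -2

Factor powers of 7 from the numerator and denominator of the reduced fraction: 11 = 7^0 · 11 and 1323 = 7^2 · 27. Apply v_p(a/b) = v_p(a) − v_p(b): v_7(11/1323) = 0 − 2 = -2.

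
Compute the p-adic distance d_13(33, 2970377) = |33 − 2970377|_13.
d_13(33, 2970377) = 1/371293

Step 1 — x − y = 33 − 2970377 = -2970344. Step 2 — v_13(-2970344) = 5 (factor: -2970344 = −(13^5 · 8); the sign does not affect v_p). Step 3 — |x − y|_13 = 13^{-5} = 1/371293.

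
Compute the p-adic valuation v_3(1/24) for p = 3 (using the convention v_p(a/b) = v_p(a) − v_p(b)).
v_3(1/24) = -1

Factor powers of 3 from the numerator and denominator of the reduced fraction: 1 = 3^0 · 1 and 24 = 3^1 · 8. Apply v_p(a/b) = v_p(a) − v_p(b): v_3(1/24) = 0 − 1 = -1.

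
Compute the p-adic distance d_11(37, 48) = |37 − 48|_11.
d_11(37, 48) = 1/11

Step 1 — x − y = 37 − 48 = -11. Step 2 — v_11(-11) = 1 (factor: -11 = −(11^1 · 1); the sign does not affect v_p). Step 3 — |x − y|_11 = 11^{-1} = 1/11.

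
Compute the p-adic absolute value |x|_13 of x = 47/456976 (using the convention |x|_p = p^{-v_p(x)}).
|47/456976|_13 = 28561

Step 1 — compute v_13(x) by factoring powers of 13 out of the numerator and denominator: v_13(47/456976) = -4. Step 2 — apply |x|_p = p^{-v_p(x)} = 13^{4} = 28561.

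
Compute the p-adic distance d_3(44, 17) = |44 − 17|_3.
d_3(44, 17) = 1/27

Step 1 — x − y = 44 − 17 = 27. Step 2 — v_3(27) = 3 (factor: 27 = (3^3 · 1); the sign does not affect v_p). Step 3 — |x − y|_3 = 3^{-3} = 1/27.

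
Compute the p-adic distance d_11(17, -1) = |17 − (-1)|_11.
d_11(17, -1) = 1

Step 1 — x − y = 17 − (-1) = 18. Step 2 — v_11(18) = 0 (factor: 18 = (11^0 · 18); the sign does not affect v_p). Step 3 — |x − y|_11 = 11^{0} = 1.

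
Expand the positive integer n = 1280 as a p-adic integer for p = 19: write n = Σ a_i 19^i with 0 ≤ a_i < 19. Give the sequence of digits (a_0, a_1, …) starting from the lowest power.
(a_0, a_1, …) = (7, 10, 3)

Repeated division by 19 gives the digits low-to-high: 1280 = 7 + 10·19^1 + 3·19^2. Digit sequence: (7, 10, 3).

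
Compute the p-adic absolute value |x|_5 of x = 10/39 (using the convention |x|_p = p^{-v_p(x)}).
|10/39|_5 = 1/5

Step 1 — compute v_5(x) by factoring powers of 5 out of the numerator and denominator: v_5(10/39) = 1. Step 2 — apply |x|_p = p^{-v_p(x)} = 5^{-1} = 1/5.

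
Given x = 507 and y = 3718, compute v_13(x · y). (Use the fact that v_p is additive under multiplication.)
v_13(1885026) = 4

v_p(x) = 2 (factor: 507 = 13^2 · 3); v_p(y) = 2 (factor: 3718 = 13^2 · 22). Additivity: v_p(xy) = v_p(x) + v_p(y) = 2 + 2 = 4. (Direct check: xy = 1885026 = 13^4 · (66).)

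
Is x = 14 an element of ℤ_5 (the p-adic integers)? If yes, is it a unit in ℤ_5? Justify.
x ∈ ℤ_5^× (unit); v_5(x) = 0

ℤ_5 = {x ∈ ℚ_5 : v_5(x) ≥ 0} and ℤ_5^× = {x ∈ ℤ_5 : v_5(x) = 0}. Here v_5(14) = v_5(num) − v_5(den) = 0; compare against these criteria.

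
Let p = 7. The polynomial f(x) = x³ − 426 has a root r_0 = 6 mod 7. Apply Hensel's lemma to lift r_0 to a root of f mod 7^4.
r_3 = 1497 (mod 2401)

Hensel: r_{i+1} = r_i − f(r_i)/f′(r_i) mod 7^{i+2}, where f′(x) = 3x². Iterate:
  r_0 = 6 (mod 7)
  r_1 = 27 (mod 49)
  r_2 = 125 (mod 343)
  r_3 = 1497 (mod 2401)
Final: r = 1497 with f(r) ≡ 0 mod 7^4.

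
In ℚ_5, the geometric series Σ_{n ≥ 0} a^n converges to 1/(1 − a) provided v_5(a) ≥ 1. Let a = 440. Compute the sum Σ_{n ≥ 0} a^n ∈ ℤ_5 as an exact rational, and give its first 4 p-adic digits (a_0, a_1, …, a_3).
Σ a^n = 1/(1 − a) = -1/439;  first 4 digits = (1, 3, 1, 4)

v_5(a) = 1 ≥ 1, so the series converges in ℤ_5 to 1/(1 − a) = 1/(1 − 440) = -1/439. Expand this rational in ℤ_5: compute digits iteratively via d_i = x_i mod 5, x_{i+1} = (x_i − d_i)/5. The first 4 digits are (1, 3, 1, 4).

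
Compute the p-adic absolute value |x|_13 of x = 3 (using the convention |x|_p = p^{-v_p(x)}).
|3|_13 = 1

Step 1 — compute v_13(x) by factoring powers of 13 out of the numerator and denominator: v_13(3) = 0. Step 2 — apply |x|_p = p^{-v_p(x)} = 13^{0} = 1.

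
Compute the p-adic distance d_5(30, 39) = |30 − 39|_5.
d_5(30, 39) = 1

Step 1 — x − y = 30 − 39 = -9. Step 2 — v_5(-9) = 0 (factor: -9 = −(5^0 · 9); the sign does not affect v_p). Step 3 — |x − y|_5 = 5^{0} = 1.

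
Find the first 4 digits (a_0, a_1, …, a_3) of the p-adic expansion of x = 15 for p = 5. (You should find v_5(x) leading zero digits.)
(a_0, …, a_3) = (0, 3, 0, 0)

v_5(15) = 1, so a_0 = ... = a_0 = 0. Factor out: x = 5^1 · u with u = 3 a unit in ℤ_5. Expand u iteratively via a_{v+i} = u_i mod 5, u_{i+1} = (u_i − a_{v+i})/5:
  u_0 = 3;  a_1 = 3;  u_1 = (u_0 − 3)/5 = 0
  u_1 = 0;  a_2 = 0;  u_2 = (u_1 − 0)/5 = 0
  u_2 = 0;  a_3 = 0;  u_3 = (u_2 − 0)/5 = 0
Digits: (0, 3, 0, 0).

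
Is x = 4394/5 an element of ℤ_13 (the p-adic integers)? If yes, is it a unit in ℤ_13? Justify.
x ∈ ℤ_13 but not a unit; v_13(x) = 3 > 0

ℤ_13 = {x ∈ ℚ_13 : v_13(x) ≥ 0} and ℤ_13^× = {x ∈ ℤ_13 : v_13(x) = 0}. Here v_13(4394/5) = v_13(num) − v_13(den) = 3; compare against these criteria.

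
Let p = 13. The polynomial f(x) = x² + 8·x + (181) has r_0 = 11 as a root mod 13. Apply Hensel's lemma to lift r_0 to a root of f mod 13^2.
r_1 = 167 (mod 169)

Hensel: r_{i+1} = r_i − f(r_i)·(f′(r_i))^{-1} mod 13^{i+2}, f′(x) = 2x + 8. Iterate:
  r_0 = 11 (mod 13)
  r_1 = 167 (mod 169)
Final: r = 167 satisfies f(r) ≡ 0 mod 13^2.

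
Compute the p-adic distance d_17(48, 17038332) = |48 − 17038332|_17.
d_17(48, 17038332) = 1/1419857

Step 1 — x − y = 48 − 17038332 = -17038284. Step 2 — v_17(-17038284) = 5 (factor: -17038284 = −(17^5 · 12); the sign does not affect v_p). Step 3 — |x − y|_17 = 17^{-5} = 1/1419857.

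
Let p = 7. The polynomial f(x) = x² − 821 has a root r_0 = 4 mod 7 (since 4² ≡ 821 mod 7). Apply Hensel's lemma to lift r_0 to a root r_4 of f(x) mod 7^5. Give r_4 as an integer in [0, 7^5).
r_4 = 2622 (mod 16807)

Hensel's recurrence: r_{i+1} = r_i − f(r_i)·(f′(r_i))^{-1} mod 7^{i+2}, with f′(x) = 2x. Iterate:
  r_0 = 4 (mod 7)
  r_1 = 25 (mod 49)
  r_2 = 221 (mod 343)
  r_3 = 221 (mod 2401)
  r_4 = 2622 (mod 16807)
Final: r_4 = 2622, and one checks f(r_4) ≡ 0 mod 7^5.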